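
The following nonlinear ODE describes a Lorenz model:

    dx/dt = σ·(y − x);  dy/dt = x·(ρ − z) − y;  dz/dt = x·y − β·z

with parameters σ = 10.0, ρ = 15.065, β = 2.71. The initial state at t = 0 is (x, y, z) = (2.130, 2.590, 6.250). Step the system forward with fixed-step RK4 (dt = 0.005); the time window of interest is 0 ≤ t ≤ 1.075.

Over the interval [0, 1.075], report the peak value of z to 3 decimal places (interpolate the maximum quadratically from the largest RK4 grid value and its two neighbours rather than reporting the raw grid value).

max z = 20.508

t=0.000: state=(2.130, 2.590, 6.250)
step 1 (dt=0.005): k1=(4.600, 16.186, -11.421), k2=(4.890, 16.308, -11.227), k3=(4.885, 16.313, -11.226), k4=(5.171, 16.441, -11.030); state += dt/6·(k1+2k2+2k3+k4)
t=0.005: state=(2.154, 2.672, 6.194)
t=0.010: state=(2.182, 2.754, 6.140)
t=0.015: state=(2.212, 2.839, 6.088)
continuing one RK4 step at a time; state shown every 10 steps (Δt=0.05):
t=0.050: state=(2.494, 3.478, 5.784)
t=0.100: state=(3.109, 4.587, 5.578)
t=0.150: state=(3.978, 5.985, 5.747)
t=0.200: state=(5.120, 7.680, 6.476)
t=0.250: state=(6.522, 9.532, 8.012)
t=0.300: state=(8.066, 11.135, 10.561)
t=0.350: state=(9.456, 11.785, 13.995)
t=0.400: state=(10.227, 10.834, 17.528)
t=0.450: state=(9.984, 8.412, 19.926)
t=0.500: state=(8.753, 5.571, 20.473)
t=0.550: state=(7.000, 3.364, 19.501)
t=0.600: state=(5.274, 2.114, 17.793)
t=0.650: state=(3.903, 1.604, 15.924)
t=0.700: state=(2.972, 1.527, 14.151)
t=0.750: state=(2.430, 1.675, 12.555)
t=0.800: state=(2.188, 1.952, 11.157)
t=0.850: state=(2.174, 2.335, 9.960)
t=0.900: state=(2.340, 2.837, 8.969)
t=0.950: state=(2.669, 3.490, 8.201)
t=1.000: state=(3.165, 4.333, 7.695)
t=1.050: state=(3.844, 5.397, 7.516)
t=1.075: state=(4.258, 6.016, 7.583)
largest grid value and its neighbours: z(0.485)=20.50003, z(0.490)=20.50770, z(0.495)=20.49834
parabola through these three points peaks at t≈0.490 with z≈20.50773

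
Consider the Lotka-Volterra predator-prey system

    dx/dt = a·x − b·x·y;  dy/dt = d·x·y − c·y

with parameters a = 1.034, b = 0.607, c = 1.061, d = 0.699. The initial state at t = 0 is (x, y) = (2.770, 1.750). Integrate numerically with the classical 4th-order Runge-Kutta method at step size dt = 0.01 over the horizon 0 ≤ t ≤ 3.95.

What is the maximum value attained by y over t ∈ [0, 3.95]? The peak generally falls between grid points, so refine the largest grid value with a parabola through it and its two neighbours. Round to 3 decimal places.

max y = 3.132

t=0.000: state=(2.770, 1.750)
step 1 (dt=0.01): k1=(-0.078, 1.532), k2=(-0.091, 1.538), k3=(-0.091, 1.538), k4=(-0.104, 1.544); state += dt/6·(k1+2k2+2k3+k4)
t=0.010: state=(2.769, 1.765)
t=0.020: state=(2.768, 1.781)
t=0.030: state=(2.766, 1.796)
continuing one RK4 step at a time; state shown every 20 steps (Δt=0.2):
t=0.200: state=(2.701, 2.077)
t=0.400: state=(2.528, 2.424)
t=0.600: state=(2.270, 2.744)
t=0.800: state=(1.969, 2.986)
t=1.000: state=(1.670, 3.114)
t=1.200: state=(1.405, 3.121)
t=1.400: state=(1.189, 3.024)
t=1.600: state=(1.023, 2.853)
t=1.800: state=(0.901, 2.639)
t=2.000: state=(0.816, 2.405)
t=2.200: state=(0.760, 2.171)
t=2.400: state=(0.728, 1.948)
t=2.600: state=(0.715, 1.743)
t=2.800: state=(0.720, 1.558)
t=3.000: state=(0.741, 1.395)
t=3.200: state=(0.776, 1.254)
t=3.400: state=(0.825, 1.134)
t=3.600: state=(0.890, 1.034)
t=3.800: state=(0.970, 0.952)
t=3.950: state=(1.041, 0.903)
largest grid value and its neighbours: y(1.100)=3.13175, y(1.110)=3.13192, y(1.120)=3.13180
parabola through these three points peaks at t≈1.111 with y≈3.13192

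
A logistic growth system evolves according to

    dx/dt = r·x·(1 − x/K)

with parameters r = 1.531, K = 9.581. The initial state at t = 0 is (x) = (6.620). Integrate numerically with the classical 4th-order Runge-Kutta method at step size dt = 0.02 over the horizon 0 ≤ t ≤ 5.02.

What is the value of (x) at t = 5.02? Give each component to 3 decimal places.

(x) = (9.579)

t=0.000: state=(6.620)
step 1 (dt=0.02): k1=(3.132), k2=(3.114), k3=(3.114), k4=(3.095); state += dt/6·(k1+2k2+2k3+k4)
t=0.020: state=(6.682)
t=0.040: state=(6.744)
t=0.060: state=(6.805)
continuing one RK4 step at a time; state shown every 10 steps (Δt=0.2):
t=0.200: state=(7.208)
t=0.400: state=(7.711)
t=0.600: state=(8.130)
t=0.800: state=(8.468)
t=1.000: state=(8.736)
t=1.200: state=(8.944)
t=1.400: state=(9.104)
t=1.600: state=(9.225)
t=1.800: state=(9.316)
t=2.000: state=(9.385)
t=2.200: state=(9.436)
t=2.400: state=(9.474)
t=2.600: state=(9.502)
t=2.800: state=(9.522)
t=3.000: state=(9.538)
t=3.200: state=(9.549)
t=3.400: state=(9.558)
t=3.600: state=(9.564)
t=3.800: state=(9.568)
t=4.000: state=(9.572)
t=4.200: state=(9.574)
t=4.400: state=(9.576)
t=4.600: state=(9.577)
t=4.800: state=(9.578)
t=5.000: state=(9.579)
t=5.020: state=(9.579)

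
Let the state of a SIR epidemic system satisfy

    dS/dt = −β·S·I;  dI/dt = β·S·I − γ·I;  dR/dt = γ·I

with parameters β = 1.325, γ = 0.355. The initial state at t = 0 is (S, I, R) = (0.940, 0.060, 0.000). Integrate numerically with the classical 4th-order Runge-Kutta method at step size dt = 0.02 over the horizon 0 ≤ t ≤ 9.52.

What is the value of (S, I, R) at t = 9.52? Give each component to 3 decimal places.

t=0.000: state=(0.940, 0.060, 0.000)
step 1 (dt=0.02): k1=(-0.075, 0.053, 0.021), k2=(-0.075, 0.054, 0.021), k3=(-0.075, 0.054, 0.021), k4=(-0.076, 0.054, 0.022); state += dt/6·(k1+2k2+2k3+k4)
t=0.020: state=(0.938, 0.061, 0.000)
t=0.040: state=(0.937, 0.062, 0.001)
t=0.060: state=(0.935, 0.063, 0.001)
continuing one RK4 step at a time; state shown every 25 steps (Δt=0.5):
t=0.500: state=(0.894, 0.092, 0.013)
t=1.000: state=(0.829, 0.137, 0.034)
t=1.500: state=(0.744, 0.193, 0.063)
t=2.000: state=(0.641, 0.256, 0.103)
t=2.500: state=(0.530, 0.317, 0.154)
t=3.000: state=(0.423, 0.363, 0.214)
t=3.500: state=(0.329, 0.390, 0.281)
t=4.000: state=(0.253, 0.395, 0.351)
t=4.500: state=(0.196, 0.384, 0.421)
t=5.000: state=(0.153, 0.360, 0.487)
t=5.500: state=(0.121, 0.330, 0.548)
t=6.000: state=(0.099, 0.297, 0.604)
t=6.500: state=(0.082, 0.264, 0.654)
t=7.000: state=(0.070, 0.233, 0.698)
t=7.500: state=(0.060, 0.203, 0.736)
t=8.000: state=(0.053, 0.177, 0.770)
t=8.500: state=(0.048, 0.153, 0.799)
t=9.000: state=(0.043, 0.132, 0.825)
t=9.500: state=(0.040, 0.114, 0.846)
t=9.520: state=(0.040, 0.113, 0.847)

(S, I, R) = (0.040, 0.113, 0.847)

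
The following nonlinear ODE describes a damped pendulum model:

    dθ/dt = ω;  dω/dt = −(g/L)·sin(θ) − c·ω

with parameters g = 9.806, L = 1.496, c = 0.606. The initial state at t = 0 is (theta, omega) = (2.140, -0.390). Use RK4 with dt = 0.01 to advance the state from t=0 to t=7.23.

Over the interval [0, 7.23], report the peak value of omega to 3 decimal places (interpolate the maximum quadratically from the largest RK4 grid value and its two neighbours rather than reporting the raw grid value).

max omega = 2.483

t=0.000: state=(2.140, -0.390)
step 1 (dt=0.01): k1=(-0.390, -5.285), k2=(-0.416, -5.276), k3=(-0.416, -5.276), k4=(-0.443, -5.268); state += dt/6·(k1+2k2+2k3+k4)
t=0.010: state=(2.136, -0.443)
t=0.020: state=(2.131, -0.495)
t=0.030: state=(2.126, -0.548)
continuing one RK4 step at a time; state shown every 25 steps (Δt=0.25):
t=0.250: state=(1.880, -1.692)
t=0.500: state=(1.296, -2.952)
t=0.750: state=(0.447, -3.670)
t=1.000: state=(-0.431, -3.133)
t=1.250: state=(-1.038, -1.646)
t=1.500: state=(-1.243, -0.013)
t=1.750: state=(-1.064, 1.393)
t=2.000: state=(-0.586, 2.317)
t=2.250: state=(0.023, 2.399)
t=2.500: state=(0.539, 1.611)
t=2.750: state=(0.795, 0.413)
t=3.000: state=(0.750, -0.732)
t=3.250: state=(0.460, -1.506)
t=3.500: state=(0.049, -1.672)
t=3.750: state=(-0.323, -1.209)
t=4.000: state=(-0.526, -0.387)
t=4.250: state=(-0.515, 0.446)
t=4.500: state=(-0.325, 1.016)
t=4.750: state=(-0.044, 1.150)
t=5.000: state=(0.213, 0.845)
t=5.250: state=(0.357, 0.280)
t=5.500: state=(0.352, -0.304)
t=5.750: state=(0.220, -0.700)
t=6.000: state=(0.028, -0.788)
t=6.250: state=(-0.148, -0.576)
t=6.500: state=(-0.245, -0.184)
t=6.750: state=(-0.239, 0.219)
t=7.000: state=(-0.147, 0.487)
t=7.230: state=(-0.025, 0.544)
largest grid value and its neighbours: omega(2.140)=2.48273, omega(2.150)=2.48291, omega(2.160)=2.48150
parabola through these three points peaks at t≈2.146 with omega≈2.48303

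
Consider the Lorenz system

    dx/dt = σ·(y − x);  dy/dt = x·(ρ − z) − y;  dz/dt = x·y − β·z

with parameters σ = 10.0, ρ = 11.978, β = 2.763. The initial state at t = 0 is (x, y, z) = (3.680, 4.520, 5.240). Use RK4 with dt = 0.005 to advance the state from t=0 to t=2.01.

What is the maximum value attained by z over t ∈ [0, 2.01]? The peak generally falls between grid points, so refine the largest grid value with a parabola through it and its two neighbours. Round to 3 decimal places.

max z = 15.041

t=0.000: state=(3.680, 4.520, 5.240)
step 1 (dt=0.005): k1=(8.400, 20.276, 2.155), k2=(8.697, 20.347, 2.423), k3=(8.691, 20.349, 2.425), k4=(8.983, 20.422, 2.697); state += dt/6·(k1+2k2+2k3+k4)
t=0.005: state=(3.723, 4.622, 5.252)
t=0.010: state=(3.770, 4.724, 5.267)
t=0.015: state=(3.819, 4.827, 5.285)
continuing one RK4 step at a time; state shown every 20 steps (Δt=0.1):
t=0.100: state=(4.997, 6.692, 6.112)
t=0.200: state=(6.842, 8.666, 8.718)
t=0.300: state=(8.171, 8.749, 12.586)
t=0.400: state=(7.728, 6.333, 14.952)
t=0.500: state=(5.872, 3.863, 14.314)
t=0.600: state=(4.157, 2.843, 12.252)
t=0.700: state=(3.289, 2.838, 10.177)
t=0.800: state=(3.178, 3.373, 8.575)
t=0.900: state=(3.628, 4.318, 7.638)
t=1.000: state=(4.530, 5.626, 7.571)
t=1.100: state=(5.747, 7.021, 8.624)
t=1.200: state=(6.882, 7.754, 10.726)
t=1.300: state=(7.261, 7.083, 12.848)
t=1.400: state=(6.574, 5.489, 13.577)
t=1.500: state=(5.383, 4.224, 12.790)
t=1.600: state=(4.442, 3.763, 11.367)
t=1.700: state=(4.048, 3.929, 10.016)
t=1.800: state=(4.170, 4.515, 9.095)
t=1.900: state=(4.696, 5.381, 8.814)
t=2.000: state=(5.476, 6.307, 9.305)
t=2.010: state=(5.559, 6.389, 9.397)
largest grid value and its neighbours: z(0.420)=15.03887, z(0.425)=15.04074, z(0.430)=15.03507
parabola through these three points peaks at t≈0.424 with z≈15.04098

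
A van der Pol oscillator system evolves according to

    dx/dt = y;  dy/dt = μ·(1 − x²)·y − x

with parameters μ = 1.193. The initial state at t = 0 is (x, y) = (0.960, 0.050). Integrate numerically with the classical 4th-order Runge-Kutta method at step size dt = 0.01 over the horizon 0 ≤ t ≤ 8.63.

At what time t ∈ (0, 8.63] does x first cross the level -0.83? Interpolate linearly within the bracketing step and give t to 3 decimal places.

t=0.000: state=(0.960, 0.050)
step 1 (dt=0.01): k1=(0.050, -0.955), k2=(0.045, -0.956), k3=(0.045, -0.956), k4=(0.040, -0.957); state += dt/6·(k1+2k2+2k3+k4)
t=0.010: state=(0.960, 0.040)
t=0.020: state=(0.961, 0.031)
t=0.030: state=(0.961, 0.021)
continuing one RK4 step at a time; state shown every 50 steps (Δt=0.5):
t=0.500: state=(0.864, -0.435)
t=1.000: state=(0.512, -1.008)
t=1.500: state=(-0.201, -1.898)
t=1.790: state=(-0.819, -2.275)
next step: t=1.800: state=(-0.842, -2.276) — x has crossed -0.83
linear interpolation between t=1.790 (-0.81910) and t=1.800 (-0.84185) → t≈1.795

t = 1.795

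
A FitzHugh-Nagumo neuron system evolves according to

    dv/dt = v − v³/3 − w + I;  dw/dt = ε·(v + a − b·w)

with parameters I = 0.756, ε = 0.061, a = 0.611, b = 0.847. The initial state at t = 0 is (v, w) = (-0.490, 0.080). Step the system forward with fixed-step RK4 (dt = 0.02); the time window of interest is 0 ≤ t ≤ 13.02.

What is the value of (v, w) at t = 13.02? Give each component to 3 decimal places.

(v, w) = (1.454, 1.240)

t=0.000: state=(-0.490, 0.080)
step 1 (dt=0.02): k1=(0.225, 0.003), k2=(0.227, 0.003), k3=(0.227, 0.003), k4=(0.229, 0.004); state += dt/6·(k1+2k2+2k3+k4)
t=0.020: state=(-0.485, 0.080)
t=0.040: state=(-0.481, 0.080)
t=0.060: state=(-0.476, 0.080)
continuing one RK4 step at a time; state shown every 25 steps (Δt=0.5):
t=0.500: state=(-0.352, 0.084)
t=1.000: state=(-0.142, 0.092)
t=1.500: state=(0.191, 0.109)
t=2.000: state=(0.707, 0.137)
t=2.500: state=(1.322, 0.183)
t=3.000: state=(1.734, 0.243)
t=3.500: state=(1.876, 0.310)
t=4.000: state=(1.899, 0.378)
t=4.500: state=(1.886, 0.444)
t=5.000: state=(1.864, 0.507)
t=5.500: state=(1.840, 0.568)
t=6.000: state=(1.815, 0.627)
t=6.500: state=(1.790, 0.684)
t=7.000: state=(1.765, 0.739)
t=7.500: state=(1.740, 0.791)
t=8.000: state=(1.715, 0.841)
t=8.500: state=(1.689, 0.889)
t=9.000: state=(1.664, 0.935)
t=9.500: state=(1.638, 0.980)
t=10.000: state=(1.613, 1.022)
t=10.500: state=(1.587, 1.063)
t=11.000: state=(1.561, 1.101)
t=11.500: state=(1.535, 1.138)
t=12.000: state=(1.508, 1.173)
t=12.500: state=(1.482, 1.207)
t=13.000: state=(1.455, 1.239)
t=13.020: state=(1.454, 1.240)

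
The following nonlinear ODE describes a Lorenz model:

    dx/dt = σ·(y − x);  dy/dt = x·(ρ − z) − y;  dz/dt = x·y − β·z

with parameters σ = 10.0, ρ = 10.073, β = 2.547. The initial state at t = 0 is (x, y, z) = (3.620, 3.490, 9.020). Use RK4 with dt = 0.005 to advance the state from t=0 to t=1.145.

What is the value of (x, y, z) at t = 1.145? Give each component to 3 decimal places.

t=0.000: state=(3.620, 3.490, 9.020)
step 1 (dt=0.005): k1=(-1.300, 0.322, -10.340), k2=(-1.259, 0.411, -10.283), k3=(-1.258, 0.410, -10.282), k4=(-1.217, 0.499, -10.224); state += dt/6·(k1+2k2+2k3+k4)
t=0.005: state=(3.614, 3.492, 8.969)
t=0.010: state=(3.608, 3.495, 8.918)
t=0.015: state=(3.602, 3.499, 8.868)
continuing one RK4 step at a time; state shown every 10 steps (Δt=0.05):
t=0.050: state=(3.579, 3.548, 8.534)
t=0.100: state=(3.593, 3.681, 8.121)
t=0.150: state=(3.668, 3.878, 7.793)
t=0.200: state=(3.802, 4.126, 7.562)
t=0.250: state=(3.990, 4.416, 7.439)
t=0.300: state=(4.224, 4.730, 7.431)
t=0.350: state=(4.492, 5.051, 7.545)
t=0.400: state=(4.777, 5.351, 7.776)
t=0.450: state=(5.058, 5.602, 8.114)
t=0.500: state=(5.312, 5.772, 8.532)
t=0.550: state=(5.510, 5.837, 8.992)
t=0.600: state=(5.631, 5.784, 9.441)
t=0.650: state=(5.660, 5.620, 9.827)
t=0.700: state=(5.593, 5.372, 10.106)
t=0.750: state=(5.445, 5.078, 10.253)
t=0.800: state=(5.236, 4.780, 10.262)
t=0.850: state=(4.998, 4.511, 10.149)
t=0.900: state=(4.759, 4.296, 9.942)
t=0.950: state=(4.542, 4.146, 9.672)
t=1.000: state=(4.367, 4.063, 9.372)
t=1.050: state=(4.241, 4.044, 9.068)
t=1.100: state=(4.170, 4.082, 8.784)
t=1.145: state=(4.152, 4.160, 8.561)

(x, y, z) = (4.152, 4.160, 8.561)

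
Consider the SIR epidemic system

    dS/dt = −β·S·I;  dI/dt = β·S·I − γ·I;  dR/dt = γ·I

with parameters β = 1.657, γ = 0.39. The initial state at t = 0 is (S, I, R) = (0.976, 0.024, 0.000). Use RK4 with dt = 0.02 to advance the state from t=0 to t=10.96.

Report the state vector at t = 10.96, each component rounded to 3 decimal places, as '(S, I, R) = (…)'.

(S, I, R) = (0.019, 0.056, 0.925)

t=0.000: state=(0.976, 0.024, 0.000)
step 1 (dt=0.02): k1=(-0.039, 0.029, 0.009), k2=(-0.039, 0.030, 0.009), k3=(-0.039, 0.030, 0.009), k4=(-0.040, 0.030, 0.010); state += dt/6·(k1+2k2+2k3+k4)
t=0.020: state=(0.975, 0.025, 0.000)
t=0.040: state=(0.974, 0.025, 0.000)
t=0.060: state=(0.974, 0.026, 0.001)
continuing one RK4 step at a time; state shown every 25 steps (Δt=0.5):
t=0.500: state=(0.950, 0.044, 0.006)
t=1.000: state=(0.904, 0.078, 0.018)
t=1.500: state=(0.830, 0.132, 0.038)
t=2.000: state=(0.722, 0.207, 0.071)
t=2.500: state=(0.587, 0.293, 0.120)
t=3.000: state=(0.445, 0.370, 0.185)
t=3.500: state=(0.321, 0.417, 0.262)
t=4.000: state=(0.225, 0.430, 0.345)
t=4.500: state=(0.159, 0.414, 0.428)
t=5.000: state=(0.114, 0.381, 0.505)
t=5.500: state=(0.085, 0.340, 0.576)
t=6.000: state=(0.065, 0.297, 0.638)
t=6.500: state=(0.052, 0.257, 0.692)
t=7.000: state=(0.042, 0.220, 0.738)
t=7.500: state=(0.036, 0.187, 0.778)
t=8.000: state=(0.031, 0.158, 0.811)
t=8.500: state=(0.028, 0.133, 0.839)
t=9.000: state=(0.025, 0.112, 0.863)
t=9.500: state=(0.023, 0.094, 0.883)
t=10.000: state=(0.021, 0.079, 0.900)
t=10.500: state=(0.020, 0.066, 0.914)
t=10.960: state=(0.019, 0.056, 0.925)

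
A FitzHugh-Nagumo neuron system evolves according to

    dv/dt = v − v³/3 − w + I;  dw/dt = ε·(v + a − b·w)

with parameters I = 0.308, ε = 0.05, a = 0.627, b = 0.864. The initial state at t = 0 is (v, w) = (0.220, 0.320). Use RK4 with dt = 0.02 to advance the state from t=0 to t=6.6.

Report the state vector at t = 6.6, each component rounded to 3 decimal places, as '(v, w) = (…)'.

(v, w) = (1.470, 0.776)

t=0.000: state=(0.220, 0.320)
step 1 (dt=0.02): k1=(0.204, 0.029), k2=(0.206, 0.029), k3=(0.206, 0.029), k4=(0.208, 0.029); state += dt/6·(k1+2k2+2k3+k4)
t=0.020: state=(0.224, 0.321)
t=0.040: state=(0.228, 0.321)
t=0.060: state=(0.233, 0.322)
continuing one RK4 step at a time; state shown every 25 steps (Δt=0.5):
t=0.500: state=(0.346, 0.336)
t=1.000: state=(0.529, 0.355)
t=1.500: state=(0.778, 0.379)
t=2.000: state=(1.062, 0.409)
t=2.500: state=(1.313, 0.445)
t=3.000: state=(1.475, 0.486)
t=3.500: state=(1.551, 0.528)
t=4.000: state=(1.573, 0.571)
t=4.500: state=(1.569, 0.614)
t=5.000: state=(1.552, 0.655)
t=5.500: state=(1.529, 0.694)
t=6.000: state=(1.504, 0.732)
t=6.500: state=(1.476, 0.769)
t=6.600: state=(1.470, 0.776)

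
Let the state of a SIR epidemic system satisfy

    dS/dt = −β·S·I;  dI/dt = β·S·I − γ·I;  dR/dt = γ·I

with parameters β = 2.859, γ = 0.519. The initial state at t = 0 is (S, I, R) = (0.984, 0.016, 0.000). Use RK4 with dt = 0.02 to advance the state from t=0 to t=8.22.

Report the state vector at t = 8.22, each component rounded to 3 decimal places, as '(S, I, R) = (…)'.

t=0.000: state=(0.984, 0.016, 0.000)
step 1 (dt=0.02): k1=(-0.045, 0.037, 0.008), k2=(-0.046, 0.038, 0.008), k3=(-0.046, 0.038, 0.008), k4=(-0.047, 0.038, 0.009); state += dt/6·(k1+2k2+2k3+k4)
t=0.020: state=(0.983, 0.017, 0.000)
t=0.040: state=(0.982, 0.018, 0.000)
t=0.060: state=(0.981, 0.018, 0.001)
continuing one RK4 step at a time; state shown every 25 steps (Δt=0.5):
t=0.500: state=(0.943, 0.049, 0.008)
t=1.000: state=(0.833, 0.137, 0.030)
t=1.500: state=(0.614, 0.300, 0.086)
t=2.000: state=(0.353, 0.461, 0.186)
t=2.500: state=(0.174, 0.511, 0.315)
t=3.000: state=(0.086, 0.471, 0.443)
t=3.500: state=(0.046, 0.398, 0.556)
t=4.000: state=(0.027, 0.323, 0.650)
t=4.500: state=(0.018, 0.257, 0.725)
t=5.000: state=(0.013, 0.203, 0.784)
t=5.500: state=(0.010, 0.159, 0.831)
t=6.000: state=(0.008, 0.124, 0.867)
t=6.500: state=(0.007, 0.097, 0.896)
t=7.000: state=(0.006, 0.075, 0.918)
t=7.500: state=(0.006, 0.059, 0.936)
t=8.000: state=(0.005, 0.046, 0.949)
t=8.220: state=(0.005, 0.041, 0.954)

(S, I, R) = (0.005, 0.041, 0.954)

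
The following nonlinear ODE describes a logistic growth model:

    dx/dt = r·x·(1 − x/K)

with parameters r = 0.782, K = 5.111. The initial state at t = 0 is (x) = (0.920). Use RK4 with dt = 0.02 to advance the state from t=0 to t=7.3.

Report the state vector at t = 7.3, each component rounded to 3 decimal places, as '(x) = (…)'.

t=0.000: state=(0.920)
step 1 (dt=0.02): k1=(0.590), k2=(0.593), k3=(0.593), k4=(0.596); state += dt/6·(k1+2k2+2k3+k4)
t=0.020: state=(0.932)
t=0.040: state=(0.944)
t=0.060: state=(0.956)
continuing one RK4 step at a time; state shown every 25 steps (Δt=0.5):
t=0.500: state=(1.252)
t=1.000: state=(1.657)
t=1.500: state=(2.121)
t=2.000: state=(2.616)
t=2.500: state=(3.107)
t=3.000: state=(3.559)
t=3.500: state=(3.947)
t=4.000: state=(4.261)
t=4.500: state=(4.503)
t=5.000: state=(4.683)
t=5.500: state=(4.814)
t=6.000: state=(4.906)
t=6.500: state=(4.971)
t=7.000: state=(5.015)
t=7.300: state=(5.035)

(x) = (5.035)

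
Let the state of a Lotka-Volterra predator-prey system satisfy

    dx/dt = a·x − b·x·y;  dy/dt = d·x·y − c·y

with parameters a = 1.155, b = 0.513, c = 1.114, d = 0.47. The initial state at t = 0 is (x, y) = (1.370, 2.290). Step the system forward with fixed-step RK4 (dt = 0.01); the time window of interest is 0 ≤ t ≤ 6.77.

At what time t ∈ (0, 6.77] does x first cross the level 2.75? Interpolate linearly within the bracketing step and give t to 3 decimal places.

t=0.000: state=(1.370, 2.290)
step 1 (dt=0.01): k1=(-0.027, -1.077), k2=(-0.023, -1.074), k3=(-0.023, -1.074), k4=(-0.020, -1.072); state += dt/6·(k1+2k2+2k3+k4)
t=0.010: state=(1.370, 2.279)
t=0.020: state=(1.370, 2.269)
t=0.030: state=(1.370, 2.258)
continuing one RK4 step at a time; state shown every 25 steps (Δt=0.25):
t=0.250: state=(1.386, 2.037)
t=0.500: state=(1.445, 1.820)
t=0.750: state=(1.546, 1.642)
t=1.000: state=(1.687, 1.502)
t=1.250: state=(1.870, 1.401)
t=1.500: state=(2.095, 1.338)
t=1.750: state=(2.360, 1.315)
t=2.000: state=(2.659, 1.336)
t=2.070: state=(2.747, 1.351)
next step: t=2.080: state=(2.760, 1.353) — x has crossed 2.75
linear interpolation between t=2.070 (2.74714) and t=2.080 (2.75984) → t≈2.072

t = 2.072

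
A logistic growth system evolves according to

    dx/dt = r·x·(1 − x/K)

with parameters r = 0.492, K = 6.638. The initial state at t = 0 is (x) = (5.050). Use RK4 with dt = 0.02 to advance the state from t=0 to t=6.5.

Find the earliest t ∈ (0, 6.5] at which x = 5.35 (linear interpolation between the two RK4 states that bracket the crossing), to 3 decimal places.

t=0.000: state=(5.050)
step 1 (dt=0.02): k1=(0.594), k2=(0.593), k3=(0.593), k4=(0.591); state += dt/6·(k1+2k2+2k3+k4)
t=0.020: state=(5.062)
t=0.040: state=(5.074)
t=0.060: state=(5.085)
continuing one RK4 step at a time; state shown every 25 steps (Δt=0.5):
t=0.500: state=(5.328)
t=0.540: state=(5.349)
next step: t=0.560: state=(5.359) — x has crossed 5.35
linear interpolation between t=0.540 (5.34853) and t=0.560 (5.35873) → t≈0.543

t = 0.543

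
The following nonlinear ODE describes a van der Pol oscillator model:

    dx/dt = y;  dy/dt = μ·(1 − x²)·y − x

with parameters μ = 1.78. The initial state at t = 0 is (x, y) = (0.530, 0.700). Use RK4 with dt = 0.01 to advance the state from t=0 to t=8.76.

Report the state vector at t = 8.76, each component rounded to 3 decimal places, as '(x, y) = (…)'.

t=0.000: state=(0.530, 0.700)
step 1 (dt=0.01): k1=(0.700, 0.366), k2=(0.702, 0.360), k3=(0.702, 0.360), k4=(0.704, 0.354); state += dt/6·(k1+2k2+2k3+k4)
t=0.010: state=(0.537, 0.704)
t=0.020: state=(0.544, 0.707)
t=0.030: state=(0.551, 0.710)
continuing one RK4 step at a time; state shown every 50 steps (Δt=0.5):
t=0.500: state=(0.891, 0.655)
t=1.000: state=(1.102, 0.148)
t=1.500: state=(1.039, -0.382)
t=2.000: state=(0.715, -0.961)
t=2.500: state=(-0.044, -2.290)
t=3.000: state=(-1.501, -2.499)
t=3.500: state=(-1.960, 0.063)
t=4.000: state=(-1.822, 0.383)
t=4.500: state=(-1.604, 0.489)
t=5.000: state=(-1.324, 0.651)
t=5.500: state=(-0.920, 1.024)
t=6.000: state=(-0.174, 2.190)
t=6.500: state=(1.369, 3.140)
t=7.000: state=(2.018, 0.026)
t=7.500: state=(1.899, -0.360)
t=8.000: state=(1.696, -0.451)
t=8.500: state=(1.442, -0.576)
t=8.760: state=(1.279, -0.683)

(x, y) = (1.279, -0.683)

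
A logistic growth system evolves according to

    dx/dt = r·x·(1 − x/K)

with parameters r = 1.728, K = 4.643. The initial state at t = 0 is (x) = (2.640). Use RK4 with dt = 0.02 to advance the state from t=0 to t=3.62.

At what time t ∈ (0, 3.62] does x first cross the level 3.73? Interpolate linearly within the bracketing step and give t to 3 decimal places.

t = 0.655

t=0.000: state=(2.640)
step 1 (dt=0.02): k1=(1.968), k2=(1.963), k3=(1.963), k4=(1.958); state += dt/6·(k1+2k2+2k3+k4)
t=0.020: state=(2.679)
t=0.040: state=(2.718)
t=0.060: state=(2.757)
continuing one RK4 step at a time; state shown every 10 steps (Δt=0.2):
t=0.200: state=(3.021)
t=0.400: state=(3.364)
t=0.600: state=(3.659)
t=0.640: state=(3.711)
next step: t=0.660: state=(3.737) — x has crossed 3.73
linear interpolation between t=0.640 (3.71125) and t=0.660 (3.73672) → t≈0.655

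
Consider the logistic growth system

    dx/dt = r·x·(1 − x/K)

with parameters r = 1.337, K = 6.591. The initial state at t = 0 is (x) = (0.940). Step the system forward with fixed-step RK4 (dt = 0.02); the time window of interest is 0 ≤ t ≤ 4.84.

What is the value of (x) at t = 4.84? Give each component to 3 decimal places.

(x) = (6.530)

t=0.000: state=(0.940)
step 1 (dt=0.02): k1=(1.078), k2=(1.088), k3=(1.088), k4=(1.098); state += dt/6·(k1+2k2+2k3+k4)
t=0.020: state=(0.962)
t=0.040: state=(0.984)
t=0.060: state=(1.007)
continuing one RK4 step at a time; state shown every 10 steps (Δt=0.2):
t=0.200: state=(1.177)
t=0.400: state=(1.458)
t=0.600: state=(1.784)
t=0.800: state=(2.152)
t=1.000: state=(2.556)
t=1.200: state=(2.984)
t=1.400: state=(3.424)
t=1.600: state=(3.859)
t=1.800: state=(4.275)
t=2.000: state=(4.659)
t=2.200: state=(5.003)
t=2.400: state=(5.303)
t=2.600: state=(5.558)
t=2.800: state=(5.770)
t=3.000: state=(5.944)
t=3.200: state=(6.084)
t=3.400: state=(6.196)
t=3.600: state=(6.284)
t=3.800: state=(6.354)
t=4.000: state=(6.408)
t=4.200: state=(6.450)
t=4.400: state=(6.482)
t=4.600: state=(6.508)
t=4.800: state=(6.527)
t=4.840: state=(6.530)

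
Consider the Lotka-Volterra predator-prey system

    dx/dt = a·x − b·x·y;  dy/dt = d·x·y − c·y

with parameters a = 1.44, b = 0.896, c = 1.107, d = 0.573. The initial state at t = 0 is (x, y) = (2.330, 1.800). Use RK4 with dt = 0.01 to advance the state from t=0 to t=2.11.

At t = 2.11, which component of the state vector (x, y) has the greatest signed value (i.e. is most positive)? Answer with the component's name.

t=0.000: state=(2.330, 1.800)
step 1 (dt=0.01): k1=(-0.403, 0.411), k2=(-0.407, 0.409), k3=(-0.407, 0.409), k4=(-0.410, 0.407); state += dt/6·(k1+2k2+2k3+k4)
t=0.010: state=(2.326, 1.804)
t=0.020: state=(2.322, 1.808)
t=0.030: state=(2.318, 1.812)
continuing one RK4 step at a time; state shown every 10 steps (Δt=0.1):
t=0.100: state=(2.286, 1.839)
t=0.200: state=(2.235, 1.874)
t=0.300: state=(2.179, 1.904)
t=0.400: state=(2.120, 1.928)
t=0.500: state=(2.058, 1.946)
t=0.600: state=(1.996, 1.956)
t=0.700: state=(1.934, 1.960)
t=0.800: state=(1.874, 1.957)
t=0.900: state=(1.817, 1.947)
t=1.000: state=(1.763, 1.931)
t=1.100: state=(1.714, 1.910)
t=1.200: state=(1.671, 1.884)
t=1.300: state=(1.632, 1.854)
t=1.400: state=(1.599, 1.820)
t=1.500: state=(1.571, 1.784)
t=1.600: state=(1.549, 1.747)
t=1.700: state=(1.532, 1.708)
t=1.800: state=(1.521, 1.669)
t=1.900: state=(1.515, 1.629)
t=2.000: state=(1.515, 1.591)
t=2.100: state=(1.520, 1.554)
t=2.110: state=(1.520, 1.550)
compare at T: x=1.520, y=1.550

largest component: y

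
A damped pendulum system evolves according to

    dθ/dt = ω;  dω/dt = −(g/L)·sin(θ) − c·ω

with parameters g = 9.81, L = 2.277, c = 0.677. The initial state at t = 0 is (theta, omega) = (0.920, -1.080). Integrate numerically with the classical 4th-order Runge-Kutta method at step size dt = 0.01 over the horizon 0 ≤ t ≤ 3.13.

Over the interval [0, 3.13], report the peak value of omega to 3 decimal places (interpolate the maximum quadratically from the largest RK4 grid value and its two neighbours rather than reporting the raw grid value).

max omega = 1.009

t=0.000: state=(0.920, -1.080)
step 1 (dt=0.01): k1=(-1.080, -2.697), k2=(-1.093, -2.673), k3=(-1.093, -2.673), k4=(-1.107, -2.650); state += dt/6·(k1+2k2+2k3+k4)
t=0.010: state=(0.909, -1.107)
t=0.020: state=(0.898, -1.133)
t=0.030: state=(0.886, -1.159)
continuing one RK4 step at a time; state shown every 20 steps (Δt=0.2):
t=0.200: state=(0.657, -1.516)
t=0.400: state=(0.330, -1.703)
t=0.600: state=(-0.006, -1.613)
t=0.800: state=(-0.299, -1.280)
t=1.000: state=(-0.508, -0.795)
t=1.200: state=(-0.613, -0.259)
t=1.400: state=(-0.614, 0.243)
t=1.600: state=(-0.522, 0.650)
t=1.800: state=(-0.363, 0.914)
t=2.000: state=(-0.168, 1.009)
t=2.200: state=(0.029, 0.934)
t=2.400: state=(0.196, 0.721)
t=2.600: state=(0.312, 0.422)
t=2.800: state=(0.364, 0.097)
t=3.000: state=(0.352, -0.201)
t=3.130: state=(0.316, -0.361)
largest grid value and its neighbours: omega(2.000)=1.00899, omega(2.010)=1.00914, omega(2.020)=1.00887
parabola through these three points peaks at t≈2.009 with omega≈1.00915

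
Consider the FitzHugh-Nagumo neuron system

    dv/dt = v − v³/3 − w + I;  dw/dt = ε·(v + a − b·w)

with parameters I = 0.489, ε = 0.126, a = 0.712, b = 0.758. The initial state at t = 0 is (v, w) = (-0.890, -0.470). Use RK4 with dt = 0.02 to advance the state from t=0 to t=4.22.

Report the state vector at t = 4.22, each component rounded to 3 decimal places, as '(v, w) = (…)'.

t=0.000: state=(-0.890, -0.470)
step 1 (dt=0.02): k1=(0.304, 0.022), k2=(0.304, 0.023), k3=(0.304, 0.023), k4=(0.305, 0.023); state += dt/6·(k1+2k2+2k3+k4)
t=0.020: state=(-0.884, -0.470)
t=0.040: state=(-0.878, -0.469)
t=0.060: state=(-0.872, -0.469)
continuing one RK4 step at a time; state shown every 10 steps (Δt=0.2):
t=0.200: state=(-0.828, -0.465)
t=0.400: state=(-0.764, -0.458)
t=0.600: state=(-0.695, -0.450)
t=0.800: state=(-0.621, -0.440)
t=1.000: state=(-0.539, -0.428)
t=1.200: state=(-0.448, -0.415)
t=1.400: state=(-0.344, -0.399)
t=1.600: state=(-0.223, -0.381)
t=1.800: state=(-0.082, -0.360)
t=2.000: state=(0.086, -0.335)
t=2.200: state=(0.283, -0.307)
t=2.400: state=(0.514, -0.273)
t=2.600: state=(0.773, -0.234)
t=2.800: state=(1.043, -0.189)
t=3.000: state=(1.300, -0.139)
t=3.200: state=(1.514, -0.083)
t=3.400: state=(1.669, -0.024)
t=3.600: state=(1.769, 0.037)
t=3.800: state=(1.824, 0.099)
t=4.000: state=(1.849, 0.161)
t=4.200: state=(1.855, 0.222)
t=4.220: state=(1.855, 0.228)

(v, w) = (1.855, 0.228)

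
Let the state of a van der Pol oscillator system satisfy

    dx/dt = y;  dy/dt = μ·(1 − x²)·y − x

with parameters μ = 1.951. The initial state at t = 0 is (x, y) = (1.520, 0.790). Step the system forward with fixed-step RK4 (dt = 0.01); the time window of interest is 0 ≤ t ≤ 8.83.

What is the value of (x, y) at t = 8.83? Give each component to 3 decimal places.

(x, y) = (1.267, -0.654)

t=0.000: state=(1.520, 0.790)
step 1 (dt=0.01): k1=(0.790, -3.540), k2=(0.772, -3.517), k3=(0.772, -3.516), k4=(0.755, -3.492); state += dt/6·(k1+2k2+2k3+k4)
t=0.010: state=(1.528, 0.755)
t=0.020: state=(1.535, 0.720)
t=0.030: state=(1.542, 0.686)
continuing one RK4 step at a time; state shown every 50 steps (Δt=0.5):
t=0.500: state=(1.600, -0.235)
t=1.000: state=(1.405, -0.512)
t=1.500: state=(1.086, -0.792)
t=2.000: state=(0.538, -1.550)
t=2.500: state=(-0.735, -3.674)
t=3.000: state=(-1.976, -0.579)
t=3.500: state=(-1.954, 0.296)
t=4.000: state=(-1.780, 0.387)
t=4.500: state=(-1.567, 0.474)
t=5.000: state=(-1.295, 0.634)
t=5.500: state=(-0.897, 1.023)
t=6.000: state=(-0.125, 2.343)
t=6.500: state=(1.509, 2.971)
t=7.000: state=(2.017, -0.087)
t=7.500: state=(1.885, -0.345)
t=8.000: state=(1.695, -0.419)
t=8.500: state=(1.460, -0.528)
t=8.830: state=(1.267, -0.654)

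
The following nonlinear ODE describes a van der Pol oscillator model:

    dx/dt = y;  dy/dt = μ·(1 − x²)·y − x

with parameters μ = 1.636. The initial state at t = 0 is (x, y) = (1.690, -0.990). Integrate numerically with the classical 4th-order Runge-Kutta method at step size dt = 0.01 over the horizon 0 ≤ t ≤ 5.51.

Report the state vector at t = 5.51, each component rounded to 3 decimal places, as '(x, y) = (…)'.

t=0.000: state=(1.690, -0.990)
step 1 (dt=0.01): k1=(-0.990, 1.316), k2=(-0.983, 1.274), k3=(-0.984, 1.275), k4=(-0.977, 1.234); state += dt/6·(k1+2k2+2k3+k4)
t=0.010: state=(1.680, -0.977)
t=0.020: state=(1.670, -0.965)
t=0.030: state=(1.661, -0.954)
continuing one RK4 step at a time; state shown every 20 steps (Δt=0.2):
t=0.200: state=(1.510, -0.848)
t=0.400: state=(1.341, -0.849)
t=0.600: state=(1.164, -0.934)
t=0.800: state=(0.962, -1.103)
t=1.000: state=(0.716, -1.389)
t=1.200: state=(0.394, -1.861)
t=1.400: state=(-0.046, -2.585)
t=1.600: state=(-0.645, -3.352)
t=1.800: state=(-1.322, -3.149)
t=2.000: state=(-1.811, -1.651)
t=2.200: state=(-2.005, -0.425)
t=2.400: state=(-2.029, 0.100)
t=2.600: state=(-1.987, 0.292)
t=2.800: state=(-1.919, 0.373)
t=3.000: state=(-1.840, 0.419)
t=3.200: state=(-1.752, 0.459)
t=3.400: state=(-1.656, 0.501)
t=3.600: state=(-1.551, 0.551)
t=3.800: state=(-1.435, 0.616)
t=4.000: state=(-1.303, 0.702)
t=4.200: state=(-1.152, 0.822)
t=4.400: state=(-0.971, 0.996)
t=4.600: state=(-0.747, 1.263)
t=4.800: state=(-0.456, 1.686)
t=5.000: state=(-0.057, 2.340)
t=5.200: state=(0.491, 3.132)
t=5.400: state=(1.154, 3.279)
t=5.510: state=(1.488, 2.721)

(x, y) = (1.488, 2.721)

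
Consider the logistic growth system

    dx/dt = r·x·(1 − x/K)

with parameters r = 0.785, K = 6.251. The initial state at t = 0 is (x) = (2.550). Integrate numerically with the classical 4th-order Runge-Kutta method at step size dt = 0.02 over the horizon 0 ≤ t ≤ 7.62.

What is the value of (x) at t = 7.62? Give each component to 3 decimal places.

(x) = (6.228)

t=0.000: state=(2.550)
step 1 (dt=0.02): k1=(1.185), k2=(1.187), k3=(1.187), k4=(1.189); state += dt/6·(k1+2k2+2k3+k4)
t=0.020: state=(2.574)
t=0.040: state=(2.598)
t=0.060: state=(2.621)
continuing one RK4 step at a time; state shown every 25 steps (Δt=0.5):
t=0.500: state=(3.157)
t=1.000: state=(3.761)
t=1.500: state=(4.320)
t=2.000: state=(4.801)
t=2.500: state=(5.192)
t=3.000: state=(5.494)
t=3.500: state=(5.719)
t=4.000: state=(5.882)
t=4.500: state=(5.997)
t=5.000: state=(6.077)
t=5.500: state=(6.132)
t=6.000: state=(6.170)
t=6.500: state=(6.196)
t=7.000: state=(6.214)
t=7.500: state=(6.226)
t=7.620: state=(6.228)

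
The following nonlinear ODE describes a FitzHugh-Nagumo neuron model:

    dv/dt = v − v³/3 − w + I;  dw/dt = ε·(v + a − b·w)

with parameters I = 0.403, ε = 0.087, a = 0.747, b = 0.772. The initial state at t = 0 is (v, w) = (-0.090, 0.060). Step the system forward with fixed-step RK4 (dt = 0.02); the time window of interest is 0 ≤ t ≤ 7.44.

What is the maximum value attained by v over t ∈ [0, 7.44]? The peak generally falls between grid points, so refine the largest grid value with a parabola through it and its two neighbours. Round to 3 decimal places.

t=0.000: state=(-0.090, 0.060)
step 1 (dt=0.02): k1=(0.253, 0.053), k2=(0.255, 0.053), k3=(0.255, 0.053), k4=(0.257, 0.054); state += dt/6·(k1+2k2+2k3+k4)
t=0.020: state=(-0.085, 0.061)
t=0.040: state=(-0.080, 0.062)
t=0.060: state=(-0.074, 0.063)
continuing one RK4 step at a time; state shown every 25 steps (Δt=0.5):
t=0.500: state=(0.066, 0.089)
t=1.000: state=(0.300, 0.126)
t=1.500: state=(0.639, 0.173)
t=2.000: state=(1.055, 0.236)
t=2.500: state=(1.414, 0.313)
t=3.000: state=(1.607, 0.400)
t=3.500: state=(1.667, 0.489)
t=4.000: state=(1.662, 0.576)
t=4.500: state=(1.632, 0.660)
t=5.000: state=(1.591, 0.739)
t=5.500: state=(1.545, 0.814)
t=6.000: state=(1.496, 0.884)
t=6.500: state=(1.444, 0.949)
t=7.000: state=(1.390, 1.011)
t=7.440: state=(1.339, 1.061)
largest grid value and its neighbours: v(3.660)=1.66973, v(3.680)=1.66976, v(3.700)=1.66973
parabola through these three points peaks at t≈3.680 with v≈1.66976

max v = 1.670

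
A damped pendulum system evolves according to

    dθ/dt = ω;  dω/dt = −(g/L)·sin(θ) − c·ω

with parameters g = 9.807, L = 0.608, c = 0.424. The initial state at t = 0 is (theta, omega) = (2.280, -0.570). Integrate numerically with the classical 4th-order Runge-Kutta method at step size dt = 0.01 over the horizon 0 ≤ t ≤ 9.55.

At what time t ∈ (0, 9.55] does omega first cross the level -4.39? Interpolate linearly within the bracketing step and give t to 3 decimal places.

t = 0.290

t=0.000: state=(2.280, -0.570)
step 1 (dt=0.01): k1=(-0.570, -11.999), k2=(-0.630, -12.003), k3=(-0.630, -12.007), k4=(-0.690, -12.014); state += dt/6·(k1+2k2+2k3+k4)
t=0.010: state=(2.274, -0.690)
t=0.020: state=(2.266, -0.810)
t=0.030: state=(2.257, -0.931)
t=0.280: state=(1.624, -4.250)
next step: t=0.290: state=(1.580, -4.392) — omega has crossed -4.39
linear interpolation between t=0.280 (-4.24960) and t=0.290 (-4.39249) → t≈0.290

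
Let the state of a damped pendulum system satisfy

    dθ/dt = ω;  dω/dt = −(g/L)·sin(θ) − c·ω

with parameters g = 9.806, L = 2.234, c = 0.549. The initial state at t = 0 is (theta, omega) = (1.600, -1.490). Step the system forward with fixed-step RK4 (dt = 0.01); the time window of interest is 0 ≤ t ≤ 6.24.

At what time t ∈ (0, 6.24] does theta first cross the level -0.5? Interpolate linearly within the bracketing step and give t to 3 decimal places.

t = 0.884

t=0.000: state=(1.600, -1.490)
step 1 (dt=0.01): k1=(-1.490, -3.570), k2=(-1.508, -3.561), k3=(-1.508, -3.561), k4=(-1.526, -3.551); state += dt/6·(k1+2k2+2k3+k4)
t=0.010: state=(1.585, -1.526)
t=0.020: state=(1.569, -1.561)
t=0.030: state=(1.554, -1.596)
continuing one RK4 step at a time; state shown every 25 steps (Δt=0.25):
t=0.250: state=(1.122, -2.295)
t=0.500: state=(0.484, -2.727)
t=0.750: state=(-0.186, -2.514)
t=0.880: state=(-0.491, -2.156)
next step: t=0.890: state=(-0.512, -2.123) — theta has crossed -0.5
linear interpolation between t=0.880 (-0.49101) and t=0.890 (-0.51240) → t≈0.884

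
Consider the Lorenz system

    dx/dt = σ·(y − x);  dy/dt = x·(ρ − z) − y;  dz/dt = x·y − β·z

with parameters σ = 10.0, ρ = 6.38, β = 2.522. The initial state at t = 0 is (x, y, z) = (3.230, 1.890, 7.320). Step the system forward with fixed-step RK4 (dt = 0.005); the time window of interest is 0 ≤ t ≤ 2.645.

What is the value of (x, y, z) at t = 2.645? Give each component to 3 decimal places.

t=0.000: state=(3.230, 1.890, 7.320)
step 1 (dt=0.005): k1=(-13.400, -4.926, -12.356), k2=(-13.188, -4.784, -12.381), k3=(-13.190, -4.784, -12.379), k4=(-12.980, -4.644, -12.401); state += dt/6·(k1+2k2+2k3+k4)
t=0.005: state=(3.164, 1.866, 7.258)
t=0.010: state=(3.100, 1.844, 7.196)
t=0.015: state=(3.038, 1.822, 7.134)
continuing one RK4 step at a time; state shown every 20 steps (Δt=0.1):
t=0.100: state=(2.264, 1.621, 6.095)
t=0.200: state=(1.850, 1.626, 5.023)
t=0.300: state=(1.758, 1.778, 4.170)
t=0.400: state=(1.863, 2.045, 3.544)
t=0.500: state=(2.113, 2.427, 3.146)
t=0.600: state=(2.489, 2.924, 2.990)
t=0.700: state=(2.978, 3.517, 3.106)
t=0.800: state=(3.549, 4.139, 3.527)
t=0.900: state=(4.123, 4.659, 4.250)
t=1.000: state=(4.572, 4.908, 5.166)
t=1.100: state=(4.756, 4.777, 6.035)
t=1.200: state=(4.618, 4.335, 6.591)
t=1.300: state=(4.239, 3.793, 6.711)
t=1.400: state=(3.784, 3.343, 6.471)
t=1.500: state=(3.393, 3.065, 6.034)
t=1.600: state=(3.138, 2.956, 5.549)
t=1.700: state=(3.027, 2.984, 5.115)
t=1.800: state=(3.043, 3.115, 4.789)
t=1.900: state=(3.161, 3.319, 4.602)
t=2.000: state=(3.349, 3.563, 4.567)
t=2.100: state=(3.575, 3.806, 4.680)
t=2.200: state=(3.796, 4.001, 4.914)
t=2.300: state=(3.970, 4.106, 5.218)
t=2.400: state=(4.060, 4.101, 5.518)
t=2.500: state=(4.052, 3.996, 5.744)
t=2.600: state=(3.959, 3.834, 5.850)
t=2.645: state=(3.898, 3.756, 5.857)

(x, y, z) = (3.898, 3.756, 5.857)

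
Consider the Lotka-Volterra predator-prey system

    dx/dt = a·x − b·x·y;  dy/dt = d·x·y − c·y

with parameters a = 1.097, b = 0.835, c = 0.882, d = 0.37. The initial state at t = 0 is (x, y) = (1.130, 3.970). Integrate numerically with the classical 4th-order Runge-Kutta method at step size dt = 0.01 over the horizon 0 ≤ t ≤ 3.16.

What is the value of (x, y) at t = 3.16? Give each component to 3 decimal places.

(x, y) = (0.538, 0.386)

t=0.000: state=(1.130, 3.970)
step 1 (dt=0.01): k1=(-2.506, -1.842), k2=(-2.470, -1.856), k3=(-2.470, -1.855), k4=(-2.434, -1.869); state += dt/6·(k1+2k2+2k3+k4)
t=0.010: state=(1.105, 3.951)
t=0.020: state=(1.081, 3.933)
t=0.030: state=(1.058, 3.914)
continuing one RK4 step at a time; state shown every 20 steps (Δt=0.2):
t=0.200: state=(0.750, 3.563)
t=0.400: state=(0.534, 3.130)
t=0.600: state=(0.408, 2.715)
t=0.800: state=(0.334, 2.339)
t=1.000: state=(0.289, 2.006)
t=1.200: state=(0.264, 1.716)
t=1.400: state=(0.252, 1.467)
t=1.600: state=(0.250, 1.252)
t=1.800: state=(0.257, 1.070)
t=2.000: state=(0.271, 0.914)
t=2.200: state=(0.293, 0.783)
t=2.400: state=(0.324, 0.671)
t=2.600: state=(0.363, 0.577)
t=2.800: state=(0.414, 0.498)
t=3.000: state=(0.477, 0.431)
t=3.160: state=(0.538, 0.386)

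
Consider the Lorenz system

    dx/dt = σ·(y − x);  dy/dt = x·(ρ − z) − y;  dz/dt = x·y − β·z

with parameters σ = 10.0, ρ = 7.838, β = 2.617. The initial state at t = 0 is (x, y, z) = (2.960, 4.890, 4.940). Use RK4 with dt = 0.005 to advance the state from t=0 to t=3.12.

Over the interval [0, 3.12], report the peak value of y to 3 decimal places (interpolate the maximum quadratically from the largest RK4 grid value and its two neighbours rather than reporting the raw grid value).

max y = 5.680

t=0.000: state=(2.960, 4.890, 4.940)
step 1 (dt=0.005): k1=(19.300, 3.688, 1.546), k2=(18.910, 3.807, 1.800), k3=(18.922, 3.802, 1.794), k4=(18.544, 3.916, 2.044); state += dt/6·(k1+2k2+2k3+k4)
t=0.005: state=(3.055, 4.909, 4.949)
t=0.010: state=(3.146, 4.929, 4.960)
t=0.015: state=(3.233, 4.950, 4.974)
continuing one RK4 step at a time; state shown every 40 steps (Δt=0.2):
t=0.200: state=(5.129, 5.675, 6.587)
t=0.400: state=(5.230, 4.822, 8.361)
t=0.600: state=(4.103, 3.559, 7.910)
t=0.800: state=(3.427, 3.309, 6.596)
t=1.000: state=(3.563, 3.786, 5.800)
t=1.200: state=(4.177, 4.520, 5.971)
t=1.400: state=(4.714, 4.853, 6.880)
t=1.600: state=(4.642, 4.453, 7.524)
t=1.800: state=(4.166, 3.938, 7.297)
t=2.000: state=(3.879, 3.834, 6.706)
t=2.200: state=(3.969, 4.087, 6.374)
t=2.400: state=(4.262, 4.409, 6.520)
t=2.600: state=(4.459, 4.491, 6.925)
t=2.800: state=(4.387, 4.297, 7.146)
t=3.000: state=(4.182, 4.090, 7.013)
t=3.120: state=(4.097, 4.051, 6.852)
largest grid value and its neighbours: y(0.210)=5.67990, y(0.215)=5.68014, y(0.220)=5.67895
parabola through these three points peaks at t≈0.213 with y≈5.68021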